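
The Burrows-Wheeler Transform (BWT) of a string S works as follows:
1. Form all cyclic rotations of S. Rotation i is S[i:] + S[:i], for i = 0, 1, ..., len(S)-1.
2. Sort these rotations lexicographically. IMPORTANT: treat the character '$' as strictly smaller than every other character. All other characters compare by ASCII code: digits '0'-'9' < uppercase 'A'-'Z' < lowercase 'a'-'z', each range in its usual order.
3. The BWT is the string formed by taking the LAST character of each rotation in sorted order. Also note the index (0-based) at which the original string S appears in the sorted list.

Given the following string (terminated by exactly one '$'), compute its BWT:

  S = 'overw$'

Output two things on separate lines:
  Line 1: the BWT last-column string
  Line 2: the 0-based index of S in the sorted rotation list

All 6 rotations (rotation i = S[i:]+S[:i]):
  rot[0] = overw$
  rot[1] = verw$o
  rot[2] = erw$ov
  rot[3] = rw$ove
  rot[4] = w$over
  rot[5] = $overw
Sorted (with $ < everything):
  sorted[0] = $overw  (last char: 'w')
  sorted[1] = erw$ov  (last char: 'v')
  sorted[2] = overw$  (last char: '$')
  sorted[3] = rw$ove  (last char: 'e')
  sorted[4] = verw$o  (last char: 'o')
  sorted[5] = w$over  (last char: 'r')
Last column: wv$eor
Original string S is at sorted index 2

Answer: wv$eor
2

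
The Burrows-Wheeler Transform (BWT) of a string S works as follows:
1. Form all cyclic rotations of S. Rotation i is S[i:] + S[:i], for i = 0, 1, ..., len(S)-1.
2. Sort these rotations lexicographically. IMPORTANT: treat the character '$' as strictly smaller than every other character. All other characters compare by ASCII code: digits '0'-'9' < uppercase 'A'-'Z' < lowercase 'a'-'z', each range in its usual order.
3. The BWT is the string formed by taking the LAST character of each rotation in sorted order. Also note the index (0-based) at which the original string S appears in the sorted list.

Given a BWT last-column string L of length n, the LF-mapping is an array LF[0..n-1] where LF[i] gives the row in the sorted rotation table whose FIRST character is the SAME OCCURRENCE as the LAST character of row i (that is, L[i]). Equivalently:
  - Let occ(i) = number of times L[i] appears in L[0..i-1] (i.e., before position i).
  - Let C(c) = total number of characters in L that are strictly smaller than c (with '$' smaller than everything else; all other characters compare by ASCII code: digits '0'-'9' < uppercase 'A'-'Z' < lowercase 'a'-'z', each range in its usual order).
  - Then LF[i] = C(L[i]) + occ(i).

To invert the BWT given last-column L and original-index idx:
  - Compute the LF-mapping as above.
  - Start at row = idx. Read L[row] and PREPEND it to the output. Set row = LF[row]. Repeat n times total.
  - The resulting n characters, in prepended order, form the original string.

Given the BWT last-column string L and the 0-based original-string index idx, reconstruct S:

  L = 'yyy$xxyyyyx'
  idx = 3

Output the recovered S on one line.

Answer: xyyyyyxyxy$

Derivation:
LF mapping: 4 5 6 0 1 2 7 8 9 10 3
Walk LF starting at row 3, prepending L[row]:
  step 1: row=3, L[3]='$', prepend. Next row=LF[3]=0
  step 2: row=0, L[0]='y', prepend. Next row=LF[0]=4
  step 3: row=4, L[4]='x', prepend. Next row=LF[4]=1
  step 4: row=1, L[1]='y', prepend. Next row=LF[1]=5
  step 5: row=5, L[5]='x', prepend. Next row=LF[5]=2
  step 6: row=2, L[2]='y', prepend. Next row=LF[2]=6
  step 7: row=6, L[6]='y', prepend. Next row=LF[6]=7
  step 8: row=7, L[7]='y', prepend. Next row=LF[7]=8
  step 9: row=8, L[8]='y', prepend. Next row=LF[8]=9
  step 10: row=9, L[9]='y', prepend. Next row=LF[9]=10
  step 11: row=10, L[10]='x', prepend. Next row=LF[10]=3
Reversed output: xyyyyyxyxy$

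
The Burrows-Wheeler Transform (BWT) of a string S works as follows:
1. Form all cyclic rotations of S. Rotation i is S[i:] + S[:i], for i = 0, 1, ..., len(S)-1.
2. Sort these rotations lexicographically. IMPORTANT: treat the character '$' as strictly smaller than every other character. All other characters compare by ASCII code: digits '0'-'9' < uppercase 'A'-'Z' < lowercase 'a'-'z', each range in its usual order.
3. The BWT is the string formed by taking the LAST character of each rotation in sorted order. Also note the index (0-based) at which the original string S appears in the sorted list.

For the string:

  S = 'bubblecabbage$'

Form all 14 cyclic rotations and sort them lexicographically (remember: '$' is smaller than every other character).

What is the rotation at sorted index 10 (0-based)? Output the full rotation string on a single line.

Answer: ecabbage$bubbl

Derivation:
All 14 rotations (rotation i = S[i:]+S[:i]):
  rot[0] = bubblecabbage$
  rot[1] = ubblecabbage$b
  rot[2] = bblecabbage$bu
  rot[3] = blecabbage$bub
  rot[4] = lecabbage$bubb
  rot[5] = ecabbage$bubbl
  rot[6] = cabbage$bubble
  rot[7] = abbage$bubblec
  rot[8] = bbage$bubbleca
  rot[9] = bage$bubblecab
  rot[10] = age$bubblecabb
  rot[11] = ge$bubblecabba
  rot[12] = e$bubblecabbag
  rot[13] = $bubblecabbage
Sorted (with $ < everything):
  sorted[0] = $bubblecabbage
  sorted[1] = abbage$bubblec
  sorted[2] = age$bubblecabb
  sorted[3] = bage$bubblecab
  sorted[4] = bbage$bubbleca
  sorted[5] = bblecabbage$bu
  sorted[6] = blecabbage$bub
  sorted[7] = bubblecabbage$
  sorted[8] = cabbage$bubble
  sorted[9] = e$bubblecabbag
  sorted[10] = ecabbage$bubbl
  sorted[11] = ge$bubblecabba
  sorted[12] = lecabbage$bubb
  sorted[13] = ubblecabbage$b
sorted[10] = ecabbage$bubbl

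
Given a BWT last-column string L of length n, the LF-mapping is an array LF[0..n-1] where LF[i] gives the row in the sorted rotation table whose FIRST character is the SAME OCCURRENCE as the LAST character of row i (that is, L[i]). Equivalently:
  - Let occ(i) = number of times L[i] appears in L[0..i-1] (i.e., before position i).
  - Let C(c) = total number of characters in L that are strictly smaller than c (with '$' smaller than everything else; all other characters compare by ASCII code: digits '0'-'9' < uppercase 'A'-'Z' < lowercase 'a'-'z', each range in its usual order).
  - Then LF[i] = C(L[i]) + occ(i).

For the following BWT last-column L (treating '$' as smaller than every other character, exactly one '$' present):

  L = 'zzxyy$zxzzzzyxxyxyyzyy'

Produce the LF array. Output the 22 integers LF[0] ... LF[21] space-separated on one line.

Char counts: '$':1, 'x':5, 'y':8, 'z':8
C (first-col start): C('$')=0, C('x')=1, C('y')=6, C('z')=14
L[0]='z': occ=0, LF[0]=C('z')+0=14+0=14
L[1]='z': occ=1, LF[1]=C('z')+1=14+1=15
L[2]='x': occ=0, LF[2]=C('x')+0=1+0=1
L[3]='y': occ=0, LF[3]=C('y')+0=6+0=6
L[4]='y': occ=1, LF[4]=C('y')+1=6+1=7
L[5]='$': occ=0, LF[5]=C('$')+0=0+0=0
L[6]='z': occ=2, LF[6]=C('z')+2=14+2=16
L[7]='x': occ=1, LF[7]=C('x')+1=1+1=2
L[8]='z': occ=3, LF[8]=C('z')+3=14+3=17
L[9]='z': occ=4, LF[9]=C('z')+4=14+4=18
L[10]='z': occ=5, LF[10]=C('z')+5=14+5=19
L[11]='z': occ=6, LF[11]=C('z')+6=14+6=20
L[12]='y': occ=2, LF[12]=C('y')+2=6+2=8
L[13]='x': occ=2, LF[13]=C('x')+2=1+2=3
L[14]='x': occ=3, LF[14]=C('x')+3=1+3=4
L[15]='y': occ=3, LF[15]=C('y')+3=6+3=9
L[16]='x': occ=4, LF[16]=C('x')+4=1+4=5
L[17]='y': occ=4, LF[17]=C('y')+4=6+4=10
L[18]='y': occ=5, LF[18]=C('y')+5=6+5=11
L[19]='z': occ=7, LF[19]=C('z')+7=14+7=21
L[20]='y': occ=6, LF[20]=C('y')+6=6+6=12
L[21]='y': occ=7, LF[21]=C('y')+7=6+7=13

Answer: 14 15 1 6 7 0 16 2 17 18 19 20 8 3 4 9 5 10 11 21 12 13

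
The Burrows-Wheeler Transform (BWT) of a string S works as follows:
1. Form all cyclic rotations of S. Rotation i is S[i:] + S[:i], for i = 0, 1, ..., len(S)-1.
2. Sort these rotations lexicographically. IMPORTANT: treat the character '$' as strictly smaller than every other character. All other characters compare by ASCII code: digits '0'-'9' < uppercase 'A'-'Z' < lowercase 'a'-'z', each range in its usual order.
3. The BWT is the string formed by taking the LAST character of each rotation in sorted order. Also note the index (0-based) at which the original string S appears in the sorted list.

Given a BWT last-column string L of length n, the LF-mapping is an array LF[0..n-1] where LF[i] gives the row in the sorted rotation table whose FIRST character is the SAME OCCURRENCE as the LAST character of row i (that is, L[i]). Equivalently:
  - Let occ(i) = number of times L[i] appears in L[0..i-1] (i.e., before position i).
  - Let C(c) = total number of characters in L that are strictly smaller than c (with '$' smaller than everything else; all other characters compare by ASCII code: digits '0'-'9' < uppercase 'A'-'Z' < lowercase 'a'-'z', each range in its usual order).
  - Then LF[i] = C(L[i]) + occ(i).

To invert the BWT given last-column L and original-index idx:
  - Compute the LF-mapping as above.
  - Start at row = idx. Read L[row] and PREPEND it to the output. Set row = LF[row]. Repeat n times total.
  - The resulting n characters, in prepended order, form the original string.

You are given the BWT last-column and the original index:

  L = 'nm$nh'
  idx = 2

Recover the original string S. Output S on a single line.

Answer: mhnn$

Derivation:
LF mapping: 3 2 0 4 1
Walk LF starting at row 2, prepending L[row]:
  step 1: row=2, L[2]='$', prepend. Next row=LF[2]=0
  step 2: row=0, L[0]='n', prepend. Next row=LF[0]=3
  step 3: row=3, L[3]='n', prepend. Next row=LF[3]=4
  step 4: row=4, L[4]='h', prepend. Next row=LF[4]=1
  step 5: row=1, L[1]='m', prepend. Next row=LF[1]=2
Reversed output: mhnn$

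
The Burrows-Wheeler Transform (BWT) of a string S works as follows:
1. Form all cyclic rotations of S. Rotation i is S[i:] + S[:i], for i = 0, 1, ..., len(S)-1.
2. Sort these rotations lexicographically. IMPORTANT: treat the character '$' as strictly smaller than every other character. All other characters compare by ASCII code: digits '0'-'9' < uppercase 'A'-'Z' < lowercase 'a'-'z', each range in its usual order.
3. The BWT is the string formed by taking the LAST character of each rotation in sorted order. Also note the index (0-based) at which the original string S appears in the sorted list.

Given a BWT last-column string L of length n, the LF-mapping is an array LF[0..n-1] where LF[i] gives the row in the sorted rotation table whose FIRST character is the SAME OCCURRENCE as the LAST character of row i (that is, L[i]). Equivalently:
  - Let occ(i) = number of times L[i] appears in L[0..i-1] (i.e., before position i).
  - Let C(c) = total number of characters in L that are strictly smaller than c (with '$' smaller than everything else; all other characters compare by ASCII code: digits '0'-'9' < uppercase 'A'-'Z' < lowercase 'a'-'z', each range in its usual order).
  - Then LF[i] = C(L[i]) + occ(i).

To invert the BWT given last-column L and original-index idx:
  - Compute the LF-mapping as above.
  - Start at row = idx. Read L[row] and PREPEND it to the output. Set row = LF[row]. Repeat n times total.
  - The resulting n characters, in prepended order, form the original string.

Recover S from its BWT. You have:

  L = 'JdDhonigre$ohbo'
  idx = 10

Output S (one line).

Answer: neighborhoodDJ$

Derivation:
LF mapping: 2 4 1 7 11 10 9 6 14 5 0 12 8 3 13
Walk LF starting at row 10, prepending L[row]:
  step 1: row=10, L[10]='$', prepend. Next row=LF[10]=0
  step 2: row=0, L[0]='J', prepend. Next row=LF[0]=2
  step 3: row=2, L[2]='D', prepend. Next row=LF[2]=1
  step 4: row=1, L[1]='d', prepend. Next row=LF[1]=4
  step 5: row=4, L[4]='o', prepend. Next row=LF[4]=11
  step 6: row=11, L[11]='o', prepend. Next row=LF[11]=12
  step 7: row=12, L[12]='h', prepend. Next row=LF[12]=8
  step 8: row=8, L[8]='r', prepend. Next row=LF[8]=14
  step 9: row=14, L[14]='o', prepend. Next row=LF[14]=13
  step 10: row=13, L[13]='b', prepend. Next row=LF[13]=3
  step 11: row=3, L[3]='h', prepend. Next row=LF[3]=7
  step 12: row=7, L[7]='g', prepend. Next row=LF[7]=6
  step 13: row=6, L[6]='i', prepend. Next row=LF[6]=9
  step 14: row=9, L[9]='e', prepend. Next row=LF[9]=5
  step 15: row=5, L[5]='n', prepend. Next row=LF[5]=10
Reversed output: neighborhoodDJ$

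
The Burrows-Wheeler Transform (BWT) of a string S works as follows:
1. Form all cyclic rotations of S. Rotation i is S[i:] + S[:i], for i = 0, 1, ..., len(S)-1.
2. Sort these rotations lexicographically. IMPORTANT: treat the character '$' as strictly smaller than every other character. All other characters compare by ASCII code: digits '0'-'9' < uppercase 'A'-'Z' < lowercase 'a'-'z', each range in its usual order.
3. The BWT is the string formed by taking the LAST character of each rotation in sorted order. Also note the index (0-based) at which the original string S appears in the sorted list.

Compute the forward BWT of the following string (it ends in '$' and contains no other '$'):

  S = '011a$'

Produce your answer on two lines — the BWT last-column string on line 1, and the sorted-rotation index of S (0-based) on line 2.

Answer: a$011
1

Derivation:
All 5 rotations (rotation i = S[i:]+S[:i]):
  rot[0] = 011a$
  rot[1] = 11a$0
  rot[2] = 1a$01
  rot[3] = a$011
  rot[4] = $011a
Sorted (with $ < everything):
  sorted[0] = $011a  (last char: 'a')
  sorted[1] = 011a$  (last char: '$')
  sorted[2] = 11a$0  (last char: '0')
  sorted[3] = 1a$01  (last char: '1')
  sorted[4] = a$011  (last char: '1')
Last column: a$011
Original string S is at sorted index 1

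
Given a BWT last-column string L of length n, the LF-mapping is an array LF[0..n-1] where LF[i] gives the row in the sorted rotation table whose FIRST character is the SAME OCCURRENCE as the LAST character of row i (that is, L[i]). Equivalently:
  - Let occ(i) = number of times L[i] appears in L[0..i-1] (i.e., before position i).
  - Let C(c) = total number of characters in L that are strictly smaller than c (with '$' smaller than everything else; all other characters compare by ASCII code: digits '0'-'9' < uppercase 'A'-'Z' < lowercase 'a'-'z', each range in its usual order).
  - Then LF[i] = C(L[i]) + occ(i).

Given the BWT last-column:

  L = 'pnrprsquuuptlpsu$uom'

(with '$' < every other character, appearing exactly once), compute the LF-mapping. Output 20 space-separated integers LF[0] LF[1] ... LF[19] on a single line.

Char counts: '$':1, 'l':1, 'm':1, 'n':1, 'o':1, 'p':4, 'q':1, 'r':2, 's':2, 't':1, 'u':5
C (first-col start): C('$')=0, C('l')=1, C('m')=2, C('n')=3, C('o')=4, C('p')=5, C('q')=9, C('r')=10, C('s')=12, C('t')=14, C('u')=15
L[0]='p': occ=0, LF[0]=C('p')+0=5+0=5
L[1]='n': occ=0, LF[1]=C('n')+0=3+0=3
L[2]='r': occ=0, LF[2]=C('r')+0=10+0=10
L[3]='p': occ=1, LF[3]=C('p')+1=5+1=6
L[4]='r': occ=1, LF[4]=C('r')+1=10+1=11
L[5]='s': occ=0, LF[5]=C('s')+0=12+0=12
L[6]='q': occ=0, LF[6]=C('q')+0=9+0=9
L[7]='u': occ=0, LF[7]=C('u')+0=15+0=15
L[8]='u': occ=1, LF[8]=C('u')+1=15+1=16
L[9]='u': occ=2, LF[9]=C('u')+2=15+2=17
L[10]='p': occ=2, LF[10]=C('p')+2=5+2=7
L[11]='t': occ=0, LF[11]=C('t')+0=14+0=14
L[12]='l': occ=0, LF[12]=C('l')+0=1+0=1
L[13]='p': occ=3, LF[13]=C('p')+3=5+3=8
L[14]='s': occ=1, LF[14]=C('s')+1=12+1=13
L[15]='u': occ=3, LF[15]=C('u')+3=15+3=18
L[16]='$': occ=0, LF[16]=C('$')+0=0+0=0
L[17]='u': occ=4, LF[17]=C('u')+4=15+4=19
L[18]='o': occ=0, LF[18]=C('o')+0=4+0=4
L[19]='m': occ=0, LF[19]=C('m')+0=2+0=2

Answer: 5 3 10 6 11 12 9 15 16 17 7 14 1 8 13 18 0 19 4 2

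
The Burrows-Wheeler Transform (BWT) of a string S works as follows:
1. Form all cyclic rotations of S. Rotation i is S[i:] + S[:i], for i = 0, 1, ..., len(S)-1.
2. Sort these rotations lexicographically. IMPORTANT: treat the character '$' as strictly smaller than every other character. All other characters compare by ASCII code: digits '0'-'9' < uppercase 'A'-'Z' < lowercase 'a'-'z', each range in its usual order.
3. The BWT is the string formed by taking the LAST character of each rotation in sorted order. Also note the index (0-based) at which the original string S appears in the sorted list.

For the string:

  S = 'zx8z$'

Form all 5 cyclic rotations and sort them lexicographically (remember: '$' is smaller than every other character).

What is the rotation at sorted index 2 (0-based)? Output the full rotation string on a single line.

Answer: x8z$z

Derivation:
All 5 rotations (rotation i = S[i:]+S[:i]):
  rot[0] = zx8z$
  rot[1] = x8z$z
  rot[2] = 8z$zx
  rot[3] = z$zx8
  rot[4] = $zx8z
Sorted (with $ < everything):
  sorted[0] = $zx8z
  sorted[1] = 8z$zx
  sorted[2] = x8z$z
  sorted[3] = z$zx8
  sorted[4] = zx8z$
sorted[2] = x8z$z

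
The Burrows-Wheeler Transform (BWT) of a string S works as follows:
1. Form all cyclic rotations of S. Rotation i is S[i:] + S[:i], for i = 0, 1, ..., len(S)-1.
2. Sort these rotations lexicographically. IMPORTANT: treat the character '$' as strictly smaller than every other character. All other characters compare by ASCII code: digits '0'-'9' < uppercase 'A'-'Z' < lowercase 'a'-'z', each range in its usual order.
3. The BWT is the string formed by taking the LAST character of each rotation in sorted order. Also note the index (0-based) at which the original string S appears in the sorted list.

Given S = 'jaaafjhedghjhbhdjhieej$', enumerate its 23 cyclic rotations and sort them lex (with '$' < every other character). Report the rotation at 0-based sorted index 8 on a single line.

All 23 rotations (rotation i = S[i:]+S[:i]):
  rot[0] = jaaafjhedghjhbhdjhieej$
  rot[1] = aaafjhedghjhbhdjhieej$j
  rot[2] = aafjhedghjhbhdjhieej$ja
  rot[3] = afjhedghjhbhdjhieej$jaa
  rot[4] = fjhedghjhbhdjhieej$jaaa
  rot[5] = jhedghjhbhdjhieej$jaaaf
  rot[6] = hedghjhbhdjhieej$jaaafj
  rot[7] = edghjhbhdjhieej$jaaafjh
  rot[8] = dghjhbhdjhieej$jaaafjhe
  rot[9] = ghjhbhdjhieej$jaaafjhed
  rot[10] = hjhbhdjhieej$jaaafjhedg
  rot[11] = jhbhdjhieej$jaaafjhedgh
  rot[12] = hbhdjhieej$jaaafjhedghj
  rot[13] = bhdjhieej$jaaafjhedghjh
  rot[14] = hdjhieej$jaaafjhedghjhb
  rot[15] = djhieej$jaaafjhedghjhbh
  rot[16] = jhieej$jaaafjhedghjhbhd
  rot[17] = hieej$jaaafjhedghjhbhdj
  rot[18] = ieej$jaaafjhedghjhbhdjh
  rot[19] = eej$jaaafjhedghjhbhdjhi
  rot[20] = ej$jaaafjhedghjhbhdjhie
  rot[21] = j$jaaafjhedghjhbhdjhiee
  rot[22] = $jaaafjhedghjhbhdjhieej
Sorted (with $ < everything):
  sorted[0] = $jaaafjhedghjhbhdjhieej
  sorted[1] = aaafjhedghjhbhdjhieej$j
  sorted[2] = aafjhedghjhbhdjhieej$ja
  sorted[3] = afjhedghjhbhdjhieej$jaa
  sorted[4] = bhdjhieej$jaaafjhedghjh
  sorted[5] = dghjhbhdjhieej$jaaafjhe
  sorted[6] = djhieej$jaaafjhedghjhbh
  sorted[7] = edghjhbhdjhieej$jaaafjh
  sorted[8] = eej$jaaafjhedghjhbhdjhi
  sorted[9] = ej$jaaafjhedghjhbhdjhie
  sorted[10] = fjhedghjhbhdjhieej$jaaa
  sorted[11] = ghjhbhdjhieej$jaaafjhed
  sorted[12] = hbhdjhieej$jaaafjhedghj
  sorted[13] = hdjhieej$jaaafjhedghjhb
  sorted[14] = hedghjhbhdjhieej$jaaafj
  sorted[15] = hieej$jaaafjhedghjhbhdj
  sorted[16] = hjhbhdjhieej$jaaafjhedg
  sorted[17] = ieej$jaaafjhedghjhbhdjh
  sorted[18] = j$jaaafjhedghjhbhdjhiee
  sorted[19] = jaaafjhedghjhbhdjhieej$
  sorted[20] = jhbhdjhieej$jaaafjhedgh
  sorted[21] = jhedghjhbhdjhieej$jaaaf
  sorted[22] = jhieej$jaaafjhedghjhbhd
sorted[8] = eej$jaaafjhedghjhbhdjhi

Answer: eej$jaaafjhedghjhbhdjhi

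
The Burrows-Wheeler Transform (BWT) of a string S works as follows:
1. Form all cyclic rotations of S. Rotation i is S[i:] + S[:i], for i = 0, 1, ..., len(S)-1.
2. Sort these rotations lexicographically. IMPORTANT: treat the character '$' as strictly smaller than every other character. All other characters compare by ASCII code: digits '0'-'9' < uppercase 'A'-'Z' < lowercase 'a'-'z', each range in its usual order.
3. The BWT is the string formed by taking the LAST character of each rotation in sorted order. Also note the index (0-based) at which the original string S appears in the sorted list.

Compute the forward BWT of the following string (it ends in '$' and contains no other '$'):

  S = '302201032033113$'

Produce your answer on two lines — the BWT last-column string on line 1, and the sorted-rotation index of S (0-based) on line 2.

Answer: 323120312301$300
12

Derivation:
All 16 rotations (rotation i = S[i:]+S[:i]):
  rot[0] = 302201032033113$
  rot[1] = 02201032033113$3
  rot[2] = 2201032033113$30
  rot[3] = 201032033113$302
  rot[4] = 01032033113$3022
  rot[5] = 1032033113$30220
  rot[6] = 032033113$302201
  rot[7] = 32033113$3022010
  rot[8] = 2033113$30220103
  rot[9] = 033113$302201032
  rot[10] = 33113$3022010320
  rot[11] = 3113$30220103203
  rot[12] = 113$302201032033
  rot[13] = 13$3022010320331
  rot[14] = 3$30220103203311
  rot[15] = $302201032033113
Sorted (with $ < everything):
  sorted[0] = $302201032033113  (last char: '3')
  sorted[1] = 01032033113$3022  (last char: '2')
  sorted[2] = 02201032033113$3  (last char: '3')
  sorted[3] = 032033113$302201  (last char: '1')
  sorted[4] = 033113$302201032  (last char: '2')
  sorted[5] = 1032033113$30220  (last char: '0')
  sorted[6] = 113$302201032033  (last char: '3')
  sorted[7] = 13$3022010320331  (last char: '1')
  sorted[8] = 201032033113$302  (last char: '2')
  sorted[9] = 2033113$30220103  (last char: '3')
  sorted[10] = 2201032033113$30  (last char: '0')
  sorted[11] = 3$30220103203311  (last char: '1')
  sorted[12] = 302201032033113$  (last char: '$')
  sorted[13] = 3113$30220103203  (last char: '3')
  sorted[14] = 32033113$3022010  (last char: '0')
  sorted[15] = 33113$3022010320  (last char: '0')
Last column: 323120312301$300
Original string S is at sorted index 12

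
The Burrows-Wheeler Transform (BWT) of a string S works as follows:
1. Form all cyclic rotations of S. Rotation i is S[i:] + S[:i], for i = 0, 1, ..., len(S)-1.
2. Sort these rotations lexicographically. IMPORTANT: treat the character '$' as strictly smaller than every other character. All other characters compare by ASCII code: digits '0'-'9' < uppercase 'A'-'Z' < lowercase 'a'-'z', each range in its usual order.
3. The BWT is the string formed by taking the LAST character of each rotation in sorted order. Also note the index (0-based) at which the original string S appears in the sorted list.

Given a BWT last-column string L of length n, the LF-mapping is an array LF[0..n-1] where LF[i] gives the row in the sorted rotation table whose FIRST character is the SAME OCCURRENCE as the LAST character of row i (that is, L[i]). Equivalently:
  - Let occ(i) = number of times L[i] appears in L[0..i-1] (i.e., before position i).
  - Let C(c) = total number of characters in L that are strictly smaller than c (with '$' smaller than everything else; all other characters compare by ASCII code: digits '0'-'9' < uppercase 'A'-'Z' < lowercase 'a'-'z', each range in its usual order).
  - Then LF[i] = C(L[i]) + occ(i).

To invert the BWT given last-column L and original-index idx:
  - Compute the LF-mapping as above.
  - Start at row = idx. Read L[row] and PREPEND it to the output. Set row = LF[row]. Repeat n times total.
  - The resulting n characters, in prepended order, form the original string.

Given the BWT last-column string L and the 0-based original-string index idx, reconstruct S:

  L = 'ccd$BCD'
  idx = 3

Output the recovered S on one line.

Answer: DdCcBc$

Derivation:
LF mapping: 4 5 6 0 1 2 3
Walk LF starting at row 3, prepending L[row]:
  step 1: row=3, L[3]='$', prepend. Next row=LF[3]=0
  step 2: row=0, L[0]='c', prepend. Next row=LF[0]=4
  step 3: row=4, L[4]='B', prepend. Next row=LF[4]=1
  step 4: row=1, L[1]='c', prepend. Next row=LF[1]=5
  step 5: row=5, L[5]='C', prepend. Next row=LF[5]=2
  step 6: row=2, L[2]='d', prepend. Next row=LF[2]=6
  step 7: row=6, L[6]='D', prepend. Next row=LF[6]=3
Reversed output: DdCcBc$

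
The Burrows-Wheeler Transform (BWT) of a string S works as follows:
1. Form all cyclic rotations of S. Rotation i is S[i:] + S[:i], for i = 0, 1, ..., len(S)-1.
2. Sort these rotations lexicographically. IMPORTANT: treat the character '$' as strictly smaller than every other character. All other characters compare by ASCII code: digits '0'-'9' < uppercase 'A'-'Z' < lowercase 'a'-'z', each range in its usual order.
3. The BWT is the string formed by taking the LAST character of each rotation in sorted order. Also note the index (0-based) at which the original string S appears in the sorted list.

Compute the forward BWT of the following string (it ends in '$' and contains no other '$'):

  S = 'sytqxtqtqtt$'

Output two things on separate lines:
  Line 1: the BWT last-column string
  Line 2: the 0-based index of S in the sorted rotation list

All 12 rotations (rotation i = S[i:]+S[:i]):
  rot[0] = sytqxtqtqtt$
  rot[1] = ytqxtqtqtt$s
  rot[2] = tqxtqtqtt$sy
  rot[3] = qxtqtqtt$syt
  rot[4] = xtqtqtt$sytq
  rot[5] = tqtqtt$sytqx
  rot[6] = qtqtt$sytqxt
  rot[7] = tqtt$sytqxtq
  rot[8] = qtt$sytqxtqt
  rot[9] = tt$sytqxtqtq
  rot[10] = t$sytqxtqtqt
  rot[11] = $sytqxtqtqtt
Sorted (with $ < everything):
  sorted[0] = $sytqxtqtqtt  (last char: 't')
  sorted[1] = qtqtt$sytqxt  (last char: 't')
  sorted[2] = qtt$sytqxtqt  (last char: 't')
  sorted[3] = qxtqtqtt$syt  (last char: 't')
  sorted[4] = sytqxtqtqtt$  (last char: '$')
  sorted[5] = t$sytqxtqtqt  (last char: 't')
  sorted[6] = tqtqtt$sytqx  (last char: 'x')
  sorted[7] = tqtt$sytqxtq  (last char: 'q')
  sorted[8] = tqxtqtqtt$sy  (last char: 'y')
  sorted[9] = tt$sytqxtqtq  (last char: 'q')
  sorted[10] = xtqtqtt$sytq  (last char: 'q')
  sorted[11] = ytqxtqtqtt$s  (last char: 's')
Last column: tttt$txqyqqs
Original string S is at sorted index 4

Answer: tttt$txqyqqs
4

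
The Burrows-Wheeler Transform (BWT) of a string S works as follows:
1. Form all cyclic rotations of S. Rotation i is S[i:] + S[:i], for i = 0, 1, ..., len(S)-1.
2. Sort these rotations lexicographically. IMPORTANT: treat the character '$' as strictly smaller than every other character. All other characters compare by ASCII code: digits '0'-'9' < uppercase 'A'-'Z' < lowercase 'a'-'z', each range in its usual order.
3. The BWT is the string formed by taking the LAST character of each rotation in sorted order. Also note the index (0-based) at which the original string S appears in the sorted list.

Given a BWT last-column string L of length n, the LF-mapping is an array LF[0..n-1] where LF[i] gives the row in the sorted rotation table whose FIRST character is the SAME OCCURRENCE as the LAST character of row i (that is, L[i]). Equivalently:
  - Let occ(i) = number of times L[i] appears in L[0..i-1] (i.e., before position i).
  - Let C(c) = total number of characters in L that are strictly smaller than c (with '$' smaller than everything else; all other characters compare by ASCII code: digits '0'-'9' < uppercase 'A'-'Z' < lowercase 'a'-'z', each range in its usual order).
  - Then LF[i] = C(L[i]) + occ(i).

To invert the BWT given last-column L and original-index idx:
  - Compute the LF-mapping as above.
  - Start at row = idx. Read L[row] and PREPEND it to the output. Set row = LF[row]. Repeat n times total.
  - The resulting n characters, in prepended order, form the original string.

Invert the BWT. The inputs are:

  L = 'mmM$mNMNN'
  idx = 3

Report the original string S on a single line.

Answer: NNmNmMMm$

Derivation:
LF mapping: 6 7 1 0 8 3 2 4 5
Walk LF starting at row 3, prepending L[row]:
  step 1: row=3, L[3]='$', prepend. Next row=LF[3]=0
  step 2: row=0, L[0]='m', prepend. Next row=LF[0]=6
  step 3: row=6, L[6]='M', prepend. Next row=LF[6]=2
  step 4: row=2, L[2]='M', prepend. Next row=LF[2]=1
  step 5: row=1, L[1]='m', prepend. Next row=LF[1]=7
  step 6: row=7, L[7]='N', prepend. Next row=LF[7]=4
  step 7: row=4, L[4]='m', prepend. Next row=LF[4]=8
  step 8: row=8, L[8]='N', prepend. Next row=LF[8]=5
  step 9: row=5, L[5]='N', prepend. Next row=LF[5]=3
Reversed output: NNmNmMMm$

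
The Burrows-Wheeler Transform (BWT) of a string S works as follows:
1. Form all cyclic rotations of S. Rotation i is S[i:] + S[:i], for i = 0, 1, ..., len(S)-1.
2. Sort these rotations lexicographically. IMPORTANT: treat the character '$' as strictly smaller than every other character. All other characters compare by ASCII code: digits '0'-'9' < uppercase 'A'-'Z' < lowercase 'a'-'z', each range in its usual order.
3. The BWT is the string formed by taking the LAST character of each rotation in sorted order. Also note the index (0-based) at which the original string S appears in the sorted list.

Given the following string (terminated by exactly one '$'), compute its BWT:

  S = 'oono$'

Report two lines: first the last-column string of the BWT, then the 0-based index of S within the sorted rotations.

Answer: oono$
4

Derivation:
All 5 rotations (rotation i = S[i:]+S[:i]):
  rot[0] = oono$
  rot[1] = ono$o
  rot[2] = no$oo
  rot[3] = o$oon
  rot[4] = $oono
Sorted (with $ < everything):
  sorted[0] = $oono  (last char: 'o')
  sorted[1] = no$oo  (last char: 'o')
  sorted[2] = o$oon  (last char: 'n')
  sorted[3] = ono$o  (last char: 'o')
  sorted[4] = oono$  (last char: '$')
Last column: oono$
Original string S is at sorted index 4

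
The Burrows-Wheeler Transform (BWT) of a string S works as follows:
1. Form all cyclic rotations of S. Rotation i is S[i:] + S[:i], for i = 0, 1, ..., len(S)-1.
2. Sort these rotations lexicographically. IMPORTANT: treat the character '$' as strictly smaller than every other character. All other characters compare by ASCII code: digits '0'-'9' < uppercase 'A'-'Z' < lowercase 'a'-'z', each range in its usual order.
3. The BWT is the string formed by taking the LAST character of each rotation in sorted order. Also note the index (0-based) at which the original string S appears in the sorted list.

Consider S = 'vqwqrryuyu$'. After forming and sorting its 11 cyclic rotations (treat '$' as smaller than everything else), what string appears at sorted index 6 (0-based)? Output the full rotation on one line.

Answer: uyu$vqwqrry

Derivation:
All 11 rotations (rotation i = S[i:]+S[:i]):
  rot[0] = vqwqrryuyu$
  rot[1] = qwqrryuyu$v
  rot[2] = wqrryuyu$vq
  rot[3] = qrryuyu$vqw
  rot[4] = rryuyu$vqwq
  rot[5] = ryuyu$vqwqr
  rot[6] = yuyu$vqwqrr
  rot[7] = uyu$vqwqrry
  rot[8] = yu$vqwqrryu
  rot[9] = u$vqwqrryuy
  rot[10] = $vqwqrryuyu
Sorted (with $ < everything):
  sorted[0] = $vqwqrryuyu
  sorted[1] = qrryuyu$vqw
  sorted[2] = qwqrryuyu$v
  sorted[3] = rryuyu$vqwq
  sorted[4] = ryuyu$vqwqr
  sorted[5] = u$vqwqrryuy
  sorted[6] = uyu$vqwqrry
  sorted[7] = vqwqrryuyu$
  sorted[8] = wqrryuyu$vq
  sorted[9] = yu$vqwqrryu
  sorted[10] = yuyu$vqwqrr
sorted[6] = uyu$vqwqrry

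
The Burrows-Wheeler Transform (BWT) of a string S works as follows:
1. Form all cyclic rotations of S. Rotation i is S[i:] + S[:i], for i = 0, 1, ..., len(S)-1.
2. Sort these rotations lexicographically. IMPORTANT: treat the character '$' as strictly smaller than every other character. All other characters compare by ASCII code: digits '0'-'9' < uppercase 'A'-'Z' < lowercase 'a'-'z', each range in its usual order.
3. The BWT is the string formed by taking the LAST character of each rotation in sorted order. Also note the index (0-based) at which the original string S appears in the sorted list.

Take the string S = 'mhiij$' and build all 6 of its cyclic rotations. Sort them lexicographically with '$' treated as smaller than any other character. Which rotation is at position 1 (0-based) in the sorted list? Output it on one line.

Answer: hiij$m

Derivation:
All 6 rotations (rotation i = S[i:]+S[:i]):
  rot[0] = mhiij$
  rot[1] = hiij$m
  rot[2] = iij$mh
  rot[3] = ij$mhi
  rot[4] = j$mhii
  rot[5] = $mhiij
Sorted (with $ < everything):
  sorted[0] = $mhiij
  sorted[1] = hiij$m
  sorted[2] = iij$mh
  sorted[3] = ij$mhi
  sorted[4] = j$mhii
  sorted[5] = mhiij$
sorted[1] = hiij$m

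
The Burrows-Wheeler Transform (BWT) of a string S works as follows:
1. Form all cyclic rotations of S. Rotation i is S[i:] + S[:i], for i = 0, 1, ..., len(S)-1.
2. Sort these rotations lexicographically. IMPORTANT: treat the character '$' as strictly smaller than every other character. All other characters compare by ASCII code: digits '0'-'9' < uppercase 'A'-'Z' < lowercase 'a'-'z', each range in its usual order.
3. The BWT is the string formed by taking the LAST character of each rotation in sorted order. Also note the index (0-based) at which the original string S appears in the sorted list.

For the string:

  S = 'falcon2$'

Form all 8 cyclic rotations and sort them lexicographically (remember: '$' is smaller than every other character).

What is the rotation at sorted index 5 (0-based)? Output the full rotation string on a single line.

All 8 rotations (rotation i = S[i:]+S[:i]):
  rot[0] = falcon2$
  rot[1] = alcon2$f
  rot[2] = lcon2$fa
  rot[3] = con2$fal
  rot[4] = on2$falc
  rot[5] = n2$falco
  rot[6] = 2$falcon
  rot[7] = $falcon2
Sorted (with $ < everything):
  sorted[0] = $falcon2
  sorted[1] = 2$falcon
  sorted[2] = alcon2$f
  sorted[3] = con2$fal
  sorted[4] = falcon2$
  sorted[5] = lcon2$fa
  sorted[6] = n2$falco
  sorted[7] = on2$falc
sorted[5] = lcon2$fa

Answer: lcon2$fa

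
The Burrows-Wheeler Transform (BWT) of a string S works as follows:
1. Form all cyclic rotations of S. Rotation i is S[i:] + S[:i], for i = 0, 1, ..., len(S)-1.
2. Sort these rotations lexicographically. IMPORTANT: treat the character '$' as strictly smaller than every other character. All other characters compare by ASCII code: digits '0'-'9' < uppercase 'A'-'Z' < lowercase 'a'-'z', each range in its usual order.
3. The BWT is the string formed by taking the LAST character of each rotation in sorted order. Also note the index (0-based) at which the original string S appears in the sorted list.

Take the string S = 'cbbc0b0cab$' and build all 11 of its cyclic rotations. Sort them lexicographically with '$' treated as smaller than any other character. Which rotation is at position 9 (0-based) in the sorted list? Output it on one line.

Answer: cab$cbbc0b0

Derivation:
All 11 rotations (rotation i = S[i:]+S[:i]):
  rot[0] = cbbc0b0cab$
  rot[1] = bbc0b0cab$c
  rot[2] = bc0b0cab$cb
  rot[3] = c0b0cab$cbb
  rot[4] = 0b0cab$cbbc
  rot[5] = b0cab$cbbc0
  rot[6] = 0cab$cbbc0b
  rot[7] = cab$cbbc0b0
  rot[8] = ab$cbbc0b0c
  rot[9] = b$cbbc0b0ca
  rot[10] = $cbbc0b0cab
Sorted (with $ < everything):
  sorted[0] = $cbbc0b0cab
  sorted[1] = 0b0cab$cbbc
  sorted[2] = 0cab$cbbc0b
  sorted[3] = ab$cbbc0b0c
  sorted[4] = b$cbbc0b0ca
  sorted[5] = b0cab$cbbc0
  sorted[6] = bbc0b0cab$c
  sorted[7] = bc0b0cab$cb
  sorted[8] = c0b0cab$cbb
  sorted[9] = cab$cbbc0b0
  sorted[10] = cbbc0b0cab$
sorted[9] = cab$cbbc0b0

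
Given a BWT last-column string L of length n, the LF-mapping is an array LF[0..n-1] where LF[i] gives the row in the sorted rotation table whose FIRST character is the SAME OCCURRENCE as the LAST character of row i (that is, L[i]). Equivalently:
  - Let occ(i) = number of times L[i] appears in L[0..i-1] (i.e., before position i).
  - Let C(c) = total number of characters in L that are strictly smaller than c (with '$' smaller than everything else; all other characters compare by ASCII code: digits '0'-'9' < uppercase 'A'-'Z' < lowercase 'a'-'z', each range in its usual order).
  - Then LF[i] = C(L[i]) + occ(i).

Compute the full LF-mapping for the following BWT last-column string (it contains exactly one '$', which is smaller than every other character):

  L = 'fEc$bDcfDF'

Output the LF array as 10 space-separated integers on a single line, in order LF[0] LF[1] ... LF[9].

Answer: 8 3 6 0 5 1 7 9 2 4

Derivation:
Char counts: '$':1, 'D':2, 'E':1, 'F':1, 'b':1, 'c':2, 'f':2
C (first-col start): C('$')=0, C('D')=1, C('E')=3, C('F')=4, C('b')=5, C('c')=6, C('f')=8
L[0]='f': occ=0, LF[0]=C('f')+0=8+0=8
L[1]='E': occ=0, LF[1]=C('E')+0=3+0=3
L[2]='c': occ=0, LF[2]=C('c')+0=6+0=6
L[3]='$': occ=0, LF[3]=C('$')+0=0+0=0
L[4]='b': occ=0, LF[4]=C('b')+0=5+0=5
L[5]='D': occ=0, LF[5]=C('D')+0=1+0=1
L[6]='c': occ=1, LF[6]=C('c')+1=6+1=7
L[7]='f': occ=1, LF[7]=C('f')+1=8+1=9
L[8]='D': occ=1, LF[8]=C('D')+1=1+1=2
L[9]='F': occ=0, LF[9]=C('F')+0=4+0=4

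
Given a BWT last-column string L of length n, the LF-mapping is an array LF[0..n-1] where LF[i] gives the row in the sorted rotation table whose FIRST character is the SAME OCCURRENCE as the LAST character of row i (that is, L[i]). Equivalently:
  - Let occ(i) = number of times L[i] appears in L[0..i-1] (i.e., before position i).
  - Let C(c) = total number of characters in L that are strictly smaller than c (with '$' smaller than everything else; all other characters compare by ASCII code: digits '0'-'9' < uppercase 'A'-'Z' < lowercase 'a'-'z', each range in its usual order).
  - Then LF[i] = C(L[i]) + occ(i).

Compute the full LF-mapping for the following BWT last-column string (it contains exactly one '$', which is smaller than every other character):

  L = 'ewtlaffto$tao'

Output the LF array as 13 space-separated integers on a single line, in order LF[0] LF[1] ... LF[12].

Char counts: '$':1, 'a':2, 'e':1, 'f':2, 'l':1, 'o':2, 't':3, 'w':1
C (first-col start): C('$')=0, C('a')=1, C('e')=3, C('f')=4, C('l')=6, C('o')=7, C('t')=9, C('w')=12
L[0]='e': occ=0, LF[0]=C('e')+0=3+0=3
L[1]='w': occ=0, LF[1]=C('w')+0=12+0=12
L[2]='t': occ=0, LF[2]=C('t')+0=9+0=9
L[3]='l': occ=0, LF[3]=C('l')+0=6+0=6
L[4]='a': occ=0, LF[4]=C('a')+0=1+0=1
L[5]='f': occ=0, LF[5]=C('f')+0=4+0=4
L[6]='f': occ=1, LF[6]=C('f')+1=4+1=5
L[7]='t': occ=1, LF[7]=C('t')+1=9+1=10
L[8]='o': occ=0, LF[8]=C('o')+0=7+0=7
L[9]='$': occ=0, LF[9]=C('$')+0=0+0=0
L[10]='t': occ=2, LF[10]=C('t')+2=9+2=11
L[11]='a': occ=1, LF[11]=C('a')+1=1+1=2
L[12]='o': occ=1, LF[12]=C('o')+1=7+1=8

Answer: 3 12 9 6 1 4 5 10 7 0 11 2 8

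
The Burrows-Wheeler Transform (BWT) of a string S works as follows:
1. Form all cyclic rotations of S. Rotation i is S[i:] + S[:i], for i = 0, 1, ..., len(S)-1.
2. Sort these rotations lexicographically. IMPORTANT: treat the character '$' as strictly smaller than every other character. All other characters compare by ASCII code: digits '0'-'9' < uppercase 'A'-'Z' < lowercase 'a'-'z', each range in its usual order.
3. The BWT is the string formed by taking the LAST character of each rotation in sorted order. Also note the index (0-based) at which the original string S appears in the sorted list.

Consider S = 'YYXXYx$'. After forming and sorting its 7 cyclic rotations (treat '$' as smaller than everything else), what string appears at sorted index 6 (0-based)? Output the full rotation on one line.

Answer: x$YYXXY

Derivation:
All 7 rotations (rotation i = S[i:]+S[:i]):
  rot[0] = YYXXYx$
  rot[1] = YXXYx$Y
  rot[2] = XXYx$YY
  rot[3] = XYx$YYX
  rot[4] = Yx$YYXX
  rot[5] = x$YYXXY
  rot[6] = $YYXXYx
Sorted (with $ < everything):
  sorted[0] = $YYXXYx
  sorted[1] = XXYx$YY
  sorted[2] = XYx$YYX
  sorted[3] = YXXYx$Y
  sorted[4] = YYXXYx$
  sorted[5] = Yx$YYXX
  sorted[6] = x$YYXXY
sorted[6] = x$YYXXY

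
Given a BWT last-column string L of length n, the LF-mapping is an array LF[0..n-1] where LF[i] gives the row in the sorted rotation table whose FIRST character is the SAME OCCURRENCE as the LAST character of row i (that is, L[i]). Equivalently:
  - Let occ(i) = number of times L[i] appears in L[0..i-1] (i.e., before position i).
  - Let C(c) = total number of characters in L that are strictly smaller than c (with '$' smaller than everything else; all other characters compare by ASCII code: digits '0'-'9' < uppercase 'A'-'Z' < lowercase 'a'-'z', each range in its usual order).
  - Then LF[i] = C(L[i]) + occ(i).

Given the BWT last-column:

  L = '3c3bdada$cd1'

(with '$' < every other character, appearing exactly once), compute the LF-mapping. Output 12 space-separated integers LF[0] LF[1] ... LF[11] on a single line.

Char counts: '$':1, '1':1, '3':2, 'a':2, 'b':1, 'c':2, 'd':3
C (first-col start): C('$')=0, C('1')=1, C('3')=2, C('a')=4, C('b')=6, C('c')=7, C('d')=9
L[0]='3': occ=0, LF[0]=C('3')+0=2+0=2
L[1]='c': occ=0, LF[1]=C('c')+0=7+0=7
L[2]='3': occ=1, LF[2]=C('3')+1=2+1=3
L[3]='b': occ=0, LF[3]=C('b')+0=6+0=6
L[4]='d': occ=0, LF[4]=C('d')+0=9+0=9
L[5]='a': occ=0, LF[5]=C('a')+0=4+0=4
L[6]='d': occ=1, LF[6]=C('d')+1=9+1=10
L[7]='a': occ=1, LF[7]=C('a')+1=4+1=5
L[8]='$': occ=0, LF[8]=C('$')+0=0+0=0
L[9]='c': occ=1, LF[9]=C('c')+1=7+1=8
L[10]='d': occ=2, LF[10]=C('d')+2=9+2=11
L[11]='1': occ=0, LF[11]=C('1')+0=1+0=1

Answer: 2 7 3 6 9 4 10 5 0 8 11 1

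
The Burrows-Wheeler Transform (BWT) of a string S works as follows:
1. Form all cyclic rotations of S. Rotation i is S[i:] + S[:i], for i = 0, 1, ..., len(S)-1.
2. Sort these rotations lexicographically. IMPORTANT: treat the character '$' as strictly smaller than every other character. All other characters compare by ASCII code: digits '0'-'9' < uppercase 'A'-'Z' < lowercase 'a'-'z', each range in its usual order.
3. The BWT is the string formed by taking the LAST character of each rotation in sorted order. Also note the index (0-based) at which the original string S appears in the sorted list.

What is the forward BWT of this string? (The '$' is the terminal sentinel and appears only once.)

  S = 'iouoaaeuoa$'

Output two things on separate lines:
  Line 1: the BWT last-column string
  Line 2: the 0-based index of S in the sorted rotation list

Answer: aooaa$uuieo
5

Derivation:
All 11 rotations (rotation i = S[i:]+S[:i]):
  rot[0] = iouoaaeuoa$
  rot[1] = ouoaaeuoa$i
  rot[2] = uoaaeuoa$io
  rot[3] = oaaeuoa$iou
  rot[4] = aaeuoa$iouo
  rot[5] = aeuoa$iouoa
  rot[6] = euoa$iouoaa
  rot[7] = uoa$iouoaae
  rot[8] = oa$iouoaaeu
  rot[9] = a$iouoaaeuo
  rot[10] = $iouoaaeuoa
Sorted (with $ < everything):
  sorted[0] = $iouoaaeuoa  (last char: 'a')
  sorted[1] = a$iouoaaeuo  (last char: 'o')
  sorted[2] = aaeuoa$iouo  (last char: 'o')
  sorted[3] = aeuoa$iouoa  (last char: 'a')
  sorted[4] = euoa$iouoaa  (last char: 'a')
  sorted[5] = iouoaaeuoa$  (last char: '$')
  sorted[6] = oa$iouoaaeu  (last char: 'u')
  sorted[7] = oaaeuoa$iou  (last char: 'u')
  sorted[8] = ouoaaeuoa$i  (last char: 'i')
  sorted[9] = uoa$iouoaae  (last char: 'e')
  sorted[10] = uoaaeuoa$io  (last char: 'o')
Last column: aooaa$uuieo
Original string S is at sorted index 5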